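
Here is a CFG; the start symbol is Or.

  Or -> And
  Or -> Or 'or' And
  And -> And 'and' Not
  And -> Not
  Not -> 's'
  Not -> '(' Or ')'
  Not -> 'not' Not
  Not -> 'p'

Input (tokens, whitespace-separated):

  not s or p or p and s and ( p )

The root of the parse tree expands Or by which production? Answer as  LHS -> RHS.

[Or [Or [Or [And [Not not [Not s]]]] or [And [Not p]]] or [And [And [And [Not p]] and [Not s]] and [Not ( [Or [And [Not p]]] )]]]

Or -> Or 'or' And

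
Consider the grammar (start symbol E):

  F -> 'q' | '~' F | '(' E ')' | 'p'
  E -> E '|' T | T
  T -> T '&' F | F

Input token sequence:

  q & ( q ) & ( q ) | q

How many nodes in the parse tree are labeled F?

6

[E [E [T [T [T [F q]] & [F ( [E [T [F q]]] )]] & [F ( [E [T [F q]]] )]]] | [T [F q]]]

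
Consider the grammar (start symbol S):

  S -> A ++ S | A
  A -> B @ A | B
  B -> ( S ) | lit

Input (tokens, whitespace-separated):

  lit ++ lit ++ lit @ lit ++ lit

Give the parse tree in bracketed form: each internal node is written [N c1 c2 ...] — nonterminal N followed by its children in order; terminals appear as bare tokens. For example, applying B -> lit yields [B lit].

[S [A [B lit]] ++ [S [A [B lit]] ++ [S [A [B lit] @ [A [B lit]]] ++ [S [A [B lit]]]]]]

S
A ++ S
B ++ S
lit ++ S
lit ++ A ++ S
lit ++ B ++ S
lit ++ lit ++ S
lit ++ lit ++ A ++ S
lit ++ lit ++ B @ A ++ S
lit ++ lit ++ lit @ A ++ S
lit ++ lit ++ lit @ B ++ S
lit ++ lit ++ lit @ lit ++ S
lit ++ lit ++ lit @ lit ++ A
lit ++ lit ++ lit @ lit ++ B
lit ++ lit ++ lit @ lit ++ lit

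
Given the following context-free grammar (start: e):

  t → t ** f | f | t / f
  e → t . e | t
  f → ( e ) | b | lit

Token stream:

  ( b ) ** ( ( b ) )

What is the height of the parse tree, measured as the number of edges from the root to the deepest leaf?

[e [t [t [f ( [e [t [f b]]] )]] ** [f ( [e [t [f ( [e [t [f b]]] )]]] )]]]

9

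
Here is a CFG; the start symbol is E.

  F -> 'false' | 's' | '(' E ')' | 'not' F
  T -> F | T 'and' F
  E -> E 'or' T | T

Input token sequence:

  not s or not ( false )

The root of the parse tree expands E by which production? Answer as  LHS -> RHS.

[E [E [T [F not [F s]]]] or [T [F not [F ( [E [T [F false]]] )]]]]

E -> E 'or' T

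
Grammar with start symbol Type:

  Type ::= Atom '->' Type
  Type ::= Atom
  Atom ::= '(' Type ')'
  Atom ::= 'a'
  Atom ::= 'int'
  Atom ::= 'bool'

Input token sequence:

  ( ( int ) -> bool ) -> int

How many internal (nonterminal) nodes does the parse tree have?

10

[Type [Atom ( [Type [Atom ( [Type [Atom int]] )] -> [Type [Atom bool]]] )] -> [Type [Atom int]]]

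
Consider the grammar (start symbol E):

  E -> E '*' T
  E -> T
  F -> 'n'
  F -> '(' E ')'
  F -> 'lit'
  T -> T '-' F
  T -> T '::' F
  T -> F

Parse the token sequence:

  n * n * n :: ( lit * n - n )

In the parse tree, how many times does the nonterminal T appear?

[E [E [E [T [F n]]] * [T [F n]]] * [T [T [F n]] :: [F ( [E [E [T [F lit]]] * [T [T [F n]] - [F n]]] )]]]

7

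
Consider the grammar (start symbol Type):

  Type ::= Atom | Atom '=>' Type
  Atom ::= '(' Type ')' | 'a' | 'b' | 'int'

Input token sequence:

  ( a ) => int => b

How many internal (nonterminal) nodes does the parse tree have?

8

[Type [Atom ( [Type [Atom a]] )] => [Type [Atom int] => [Type [Atom b]]]]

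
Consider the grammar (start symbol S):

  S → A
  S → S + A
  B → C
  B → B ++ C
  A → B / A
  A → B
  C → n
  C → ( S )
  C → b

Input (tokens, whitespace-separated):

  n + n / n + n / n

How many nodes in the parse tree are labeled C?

[S [S [S [A [B [C n]]]] + [A [B [C n]] / [A [B [C n]]]]] + [A [B [C n]] / [A [B [C n]]]]]

5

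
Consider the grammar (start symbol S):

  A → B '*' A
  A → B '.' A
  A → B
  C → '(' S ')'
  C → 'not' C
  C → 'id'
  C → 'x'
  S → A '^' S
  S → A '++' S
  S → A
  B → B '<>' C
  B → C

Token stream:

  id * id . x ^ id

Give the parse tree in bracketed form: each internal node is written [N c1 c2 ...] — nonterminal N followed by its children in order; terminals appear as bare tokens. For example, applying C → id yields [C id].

[S [A [B [C id]] * [A [B [C id]] . [A [B [C x]]]]] ^ [S [A [B [C id]]]]]

S
A ^ S
B * A ^ S
C * A ^ S
id * A ^ S
id * B . A ^ S
id * C . A ^ S
id * id . A ^ S
id * id . B ^ S
id * id . C ^ S
id * id . x ^ S
id * id . x ^ A
id * id . x ^ B
id * id . x ^ C
id * id . x ^ id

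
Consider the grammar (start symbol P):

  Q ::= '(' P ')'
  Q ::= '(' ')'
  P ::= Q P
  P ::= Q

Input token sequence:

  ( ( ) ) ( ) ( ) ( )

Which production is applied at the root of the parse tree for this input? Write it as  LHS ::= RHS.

P ::= Q P

[P [Q ( [P [Q ( )]] )] [P [Q ( )] [P [Q ( )] [P [Q ( )]]]]]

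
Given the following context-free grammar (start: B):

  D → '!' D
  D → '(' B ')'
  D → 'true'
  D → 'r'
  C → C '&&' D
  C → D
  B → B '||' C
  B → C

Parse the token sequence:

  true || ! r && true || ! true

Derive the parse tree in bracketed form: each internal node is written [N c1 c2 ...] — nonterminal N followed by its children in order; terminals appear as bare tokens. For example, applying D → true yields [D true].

[B [B [B [C [D true]]] || [C [C [D ! [D r]]] && [D true]]] || [C [D ! [D true]]]]

B
B || C
B || C || C
C || C || C
D || C || C
true || C || C
true || C && D || C
true || D && D || C
true || ! D && D || C
true || ! r && D || C
true || ! r && true || C
true || ! r && true || D
true || ! r && true || ! D
true || ! r && true || ! true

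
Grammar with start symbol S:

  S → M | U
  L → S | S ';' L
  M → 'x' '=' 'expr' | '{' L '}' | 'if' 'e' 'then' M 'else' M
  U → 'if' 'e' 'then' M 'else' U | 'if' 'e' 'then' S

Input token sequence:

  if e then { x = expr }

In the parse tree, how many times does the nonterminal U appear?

[S [U if e then [S [M { [L [S [M x = expr]]] }]]]]

1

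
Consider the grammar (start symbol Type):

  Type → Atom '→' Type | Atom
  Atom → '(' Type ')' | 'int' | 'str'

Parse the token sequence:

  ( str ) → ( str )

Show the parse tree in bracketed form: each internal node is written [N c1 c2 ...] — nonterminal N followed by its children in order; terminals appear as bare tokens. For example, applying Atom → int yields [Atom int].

Type
Atom → Type
( Type ) → Type
( Atom ) → Type
( str ) → Type
( str ) → Atom
( str ) → ( Type )
( str ) → ( Atom )
( str ) → ( str )

[Type [Atom ( [Type [Atom str]] )] → [Type [Atom ( [Type [Atom str]] )]]]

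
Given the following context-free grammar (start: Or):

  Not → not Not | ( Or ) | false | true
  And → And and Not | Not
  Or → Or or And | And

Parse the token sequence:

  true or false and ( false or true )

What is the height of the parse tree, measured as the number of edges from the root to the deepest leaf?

[Or [Or [And [Not true]]] or [And [And [Not false]] and [Not ( [Or [Or [And [Not false]]] or [And [Not true]]] )]]]

7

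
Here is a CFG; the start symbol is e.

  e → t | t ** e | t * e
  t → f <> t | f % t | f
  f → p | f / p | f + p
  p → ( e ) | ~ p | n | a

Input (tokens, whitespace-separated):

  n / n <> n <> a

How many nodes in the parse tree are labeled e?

1

[e [t [f [f [p n]] / [p n]] <> [t [f [p n]] <> [t [f [p a]]]]]]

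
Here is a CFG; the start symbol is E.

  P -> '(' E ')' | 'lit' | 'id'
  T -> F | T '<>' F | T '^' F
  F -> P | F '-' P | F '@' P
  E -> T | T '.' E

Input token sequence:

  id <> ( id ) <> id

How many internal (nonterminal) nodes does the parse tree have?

[E [T [T [T [F [P id]]] <> [F [P ( [E [T [F [P id]]]] )]]] <> [F [P id]]]]

14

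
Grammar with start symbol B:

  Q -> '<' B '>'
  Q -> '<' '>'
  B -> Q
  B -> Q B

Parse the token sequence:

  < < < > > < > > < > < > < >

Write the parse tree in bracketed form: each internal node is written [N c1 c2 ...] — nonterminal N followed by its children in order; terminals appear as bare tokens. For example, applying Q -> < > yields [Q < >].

[B [Q < [B [Q < [B [Q < >]] >] [B [Q < >]]] >] [B [Q < >] [B [Q < >] [B [Q < >]]]]]

B
Q B
< B > B
< Q B > B
< < B > B > B
< < Q > B > B
< < < > > B > B
< < < > > Q > B
< < < > > < > > B
< < < > > < > > Q B
< < < > > < > > < > B
< < < > > < > > < > Q B
< < < > > < > > < > < > B
< < < > > < > > < > < > Q
< < < > > < > > < > < > < >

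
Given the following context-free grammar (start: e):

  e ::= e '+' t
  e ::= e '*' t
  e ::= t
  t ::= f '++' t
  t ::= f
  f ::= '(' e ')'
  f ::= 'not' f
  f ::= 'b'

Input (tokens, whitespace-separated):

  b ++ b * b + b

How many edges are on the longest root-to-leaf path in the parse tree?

6

[e [e [e [t [f b] ++ [t [f b]]]] * [t [f b]]] + [t [f b]]]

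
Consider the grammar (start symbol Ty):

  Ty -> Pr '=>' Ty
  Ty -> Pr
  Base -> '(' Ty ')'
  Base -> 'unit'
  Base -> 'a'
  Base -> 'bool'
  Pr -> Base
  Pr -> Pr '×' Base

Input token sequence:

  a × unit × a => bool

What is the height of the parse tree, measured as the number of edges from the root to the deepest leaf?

5

[Ty [Pr [Pr [Pr [Base a]] × [Base unit]] × [Base a]] => [Ty [Pr [Base bool]]]]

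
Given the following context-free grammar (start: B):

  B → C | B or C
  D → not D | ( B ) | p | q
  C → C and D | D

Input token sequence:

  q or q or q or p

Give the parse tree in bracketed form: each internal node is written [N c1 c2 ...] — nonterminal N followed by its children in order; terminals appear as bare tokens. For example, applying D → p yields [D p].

B
B or C
B or C or C
B or C or C or C
C or C or C or C
D or C or C or C
q or C or C or C
q or D or C or C
q or q or C or C
q or q or D or C
q or q or q or C
q or q or q or D
q or q or q or p

[B [B [B [B [C [D q]]] or [C [D q]]] or [C [D q]]] or [C [D p]]]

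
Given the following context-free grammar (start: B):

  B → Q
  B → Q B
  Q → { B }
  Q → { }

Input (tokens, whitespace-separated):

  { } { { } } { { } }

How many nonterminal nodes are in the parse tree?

[B [Q { }] [B [Q { [B [Q { }]] }] [B [Q { [B [Q { }]] }]]]]

10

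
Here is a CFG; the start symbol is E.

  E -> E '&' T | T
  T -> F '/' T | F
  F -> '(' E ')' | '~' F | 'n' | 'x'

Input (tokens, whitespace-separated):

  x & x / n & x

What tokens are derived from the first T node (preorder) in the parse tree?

x

[E [E [E [T [F x]]] & [T [F x] / [T [F n]]]] & [T [F x]]]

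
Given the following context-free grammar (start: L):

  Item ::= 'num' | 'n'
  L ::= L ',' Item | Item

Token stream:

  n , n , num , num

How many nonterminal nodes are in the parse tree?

[L [L [L [L [Item n]] , [Item n]] , [Item num]] , [Item num]]

8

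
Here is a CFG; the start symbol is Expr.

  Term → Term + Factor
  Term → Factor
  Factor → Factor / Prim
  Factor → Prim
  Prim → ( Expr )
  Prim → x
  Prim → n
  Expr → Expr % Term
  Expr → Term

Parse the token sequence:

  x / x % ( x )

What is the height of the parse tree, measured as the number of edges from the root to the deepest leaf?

8

[Expr [Expr [Term [Factor [Factor [Prim x]] / [Prim x]]]] % [Term [Factor [Prim ( [Expr [Term [Factor [Prim x]]]] )]]]]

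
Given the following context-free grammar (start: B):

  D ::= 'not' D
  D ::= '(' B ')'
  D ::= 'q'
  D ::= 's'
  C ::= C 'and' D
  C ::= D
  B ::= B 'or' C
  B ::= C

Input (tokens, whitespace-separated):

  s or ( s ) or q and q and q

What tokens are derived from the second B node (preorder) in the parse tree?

[B [B [B [C [D s]]] or [C [D ( [B [C [D s]]] )]]] or [C [C [C [D q]] and [D q]] and [D q]]]

s or ( s )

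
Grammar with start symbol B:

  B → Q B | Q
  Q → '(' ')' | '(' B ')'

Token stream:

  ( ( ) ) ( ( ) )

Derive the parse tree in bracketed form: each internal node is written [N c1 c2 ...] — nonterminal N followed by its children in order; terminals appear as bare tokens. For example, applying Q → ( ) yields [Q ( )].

B
Q B
( B ) B
( Q ) B
( ( ) ) B
( ( ) ) Q
( ( ) ) ( B )
( ( ) ) ( Q )
( ( ) ) ( ( ) )

[B [Q ( [B [Q ( )]] )] [B [Q ( [B [Q ( )]] )]]]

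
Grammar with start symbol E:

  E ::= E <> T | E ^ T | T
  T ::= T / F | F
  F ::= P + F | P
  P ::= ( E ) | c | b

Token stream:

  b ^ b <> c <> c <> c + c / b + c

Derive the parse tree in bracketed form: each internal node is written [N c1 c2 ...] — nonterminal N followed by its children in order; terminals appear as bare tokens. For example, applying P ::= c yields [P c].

[E [E [E [E [E [T [F [P b]]]] ^ [T [F [P b]]]] <> [T [F [P c]]]] <> [T [F [P c]]]] <> [T [T [F [P c] + [F [P c]]]] / [F [P b] + [F [P c]]]]]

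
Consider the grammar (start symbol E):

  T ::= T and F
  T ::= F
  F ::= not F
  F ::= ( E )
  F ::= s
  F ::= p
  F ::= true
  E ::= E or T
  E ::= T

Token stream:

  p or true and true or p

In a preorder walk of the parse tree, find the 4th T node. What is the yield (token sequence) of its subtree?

p

[E [E [E [T [F p]]] or [T [T [F true]] and [F true]]] or [T [F p]]]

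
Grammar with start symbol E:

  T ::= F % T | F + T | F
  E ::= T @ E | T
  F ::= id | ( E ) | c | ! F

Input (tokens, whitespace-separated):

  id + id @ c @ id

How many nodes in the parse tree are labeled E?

3

[E [T [F id] + [T [F id]]] @ [E [T [F c]] @ [E [T [F id]]]]]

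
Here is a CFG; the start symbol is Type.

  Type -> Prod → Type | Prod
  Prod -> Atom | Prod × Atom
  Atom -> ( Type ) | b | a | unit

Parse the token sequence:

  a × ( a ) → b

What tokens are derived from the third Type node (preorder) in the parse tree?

b

[Type [Prod [Prod [Atom a]] × [Atom ( [Type [Prod [Atom a]]] )]] → [Type [Prod [Atom b]]]]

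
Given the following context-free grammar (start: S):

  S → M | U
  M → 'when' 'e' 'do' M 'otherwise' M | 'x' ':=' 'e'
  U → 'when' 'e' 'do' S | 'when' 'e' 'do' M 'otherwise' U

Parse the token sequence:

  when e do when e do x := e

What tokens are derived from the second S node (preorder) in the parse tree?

when e do x := e

[S [U when e do [S [U when e do [S [M x := e]]]]]]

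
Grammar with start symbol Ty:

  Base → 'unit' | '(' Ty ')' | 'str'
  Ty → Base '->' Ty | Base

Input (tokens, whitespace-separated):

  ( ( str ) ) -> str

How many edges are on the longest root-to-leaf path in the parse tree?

6

[Ty [Base ( [Ty [Base ( [Ty [Base str]] )]] )] -> [Ty [Base str]]]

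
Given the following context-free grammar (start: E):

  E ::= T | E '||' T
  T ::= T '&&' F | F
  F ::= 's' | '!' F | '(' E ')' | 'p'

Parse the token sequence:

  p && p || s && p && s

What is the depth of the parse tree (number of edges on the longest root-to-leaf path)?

5

[E [E [T [T [F p]] && [F p]]] || [T [T [T [F s]] && [F p]] && [F s]]]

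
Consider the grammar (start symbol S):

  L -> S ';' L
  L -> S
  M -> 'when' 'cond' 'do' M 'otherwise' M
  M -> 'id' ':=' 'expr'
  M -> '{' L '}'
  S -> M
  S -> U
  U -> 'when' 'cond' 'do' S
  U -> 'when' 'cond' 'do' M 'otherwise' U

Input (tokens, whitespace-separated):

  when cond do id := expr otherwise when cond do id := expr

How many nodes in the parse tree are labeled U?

[S [U when cond do [M id := expr] otherwise [U when cond do [S [M id := expr]]]]]

2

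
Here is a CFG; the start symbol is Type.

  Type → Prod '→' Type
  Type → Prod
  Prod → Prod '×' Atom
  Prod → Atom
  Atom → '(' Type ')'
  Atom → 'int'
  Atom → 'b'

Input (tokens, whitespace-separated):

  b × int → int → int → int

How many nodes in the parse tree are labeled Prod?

[Type [Prod [Prod [Atom b]] × [Atom int]] → [Type [Prod [Atom int]] → [Type [Prod [Atom int]] → [Type [Prod [Atom int]]]]]]

5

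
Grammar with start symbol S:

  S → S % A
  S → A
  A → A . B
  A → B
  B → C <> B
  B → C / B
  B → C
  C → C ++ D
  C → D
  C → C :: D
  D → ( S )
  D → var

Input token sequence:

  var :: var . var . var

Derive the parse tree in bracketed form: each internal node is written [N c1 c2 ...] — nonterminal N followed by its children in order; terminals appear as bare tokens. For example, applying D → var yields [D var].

[S [A [A [A [B [C [C [D var]] :: [D var]]]] . [B [C [D var]]]] . [B [C [D var]]]]]

S
A
A . B
A . B . B
B . B . B
C . B . B
C :: D . B . B
D :: D . B . B
var :: D . B . B
var :: var . B . B
var :: var . C . B
var :: var . D . B
var :: var . var . B
var :: var . var . C
var :: var . var . D
var :: var . var . var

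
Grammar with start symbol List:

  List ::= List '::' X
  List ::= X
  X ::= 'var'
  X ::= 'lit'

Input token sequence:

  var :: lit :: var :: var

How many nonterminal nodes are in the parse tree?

8

[List [List [List [List [X var]] :: [X lit]] :: [X var]] :: [X var]]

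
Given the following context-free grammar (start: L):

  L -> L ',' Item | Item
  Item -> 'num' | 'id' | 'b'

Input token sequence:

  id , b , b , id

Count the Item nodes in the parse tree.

[L [L [L [L [Item id]] , [Item b]] , [Item b]] , [Item id]]

4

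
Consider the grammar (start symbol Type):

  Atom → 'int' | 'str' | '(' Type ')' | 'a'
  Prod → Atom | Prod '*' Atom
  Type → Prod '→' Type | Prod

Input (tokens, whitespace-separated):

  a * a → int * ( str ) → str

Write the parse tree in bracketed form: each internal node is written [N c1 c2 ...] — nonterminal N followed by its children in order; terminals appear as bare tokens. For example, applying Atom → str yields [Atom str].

[Type [Prod [Prod [Atom a]] * [Atom a]] → [Type [Prod [Prod [Atom int]] * [Atom ( [Type [Prod [Atom str]]] )]] → [Type [Prod [Atom str]]]]]

Type
Prod → Type
Prod * Atom → Type
Atom * Atom → Type
a * Atom → Type
a * a → Type
a * a → Prod → Type
a * a → Prod * Atom → Type
a * a → Atom * Atom → Type
a * a → int * Atom → Type
a * a → int * ( Type ) → Type
a * a → int * ( Prod ) → Type
a * a → int * ( Atom ) → Type
a * a → int * ( str ) → Type
a * a → int * ( str ) → Prod
a * a → int * ( str ) → Atom
a * a → int * ( str ) → str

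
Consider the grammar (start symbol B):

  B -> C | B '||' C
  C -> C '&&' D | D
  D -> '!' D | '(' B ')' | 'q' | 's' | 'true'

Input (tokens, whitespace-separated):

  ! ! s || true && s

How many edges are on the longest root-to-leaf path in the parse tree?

[B [B [C [D ! [D ! [D s]]]]] || [C [C [D true]] && [D s]]]

6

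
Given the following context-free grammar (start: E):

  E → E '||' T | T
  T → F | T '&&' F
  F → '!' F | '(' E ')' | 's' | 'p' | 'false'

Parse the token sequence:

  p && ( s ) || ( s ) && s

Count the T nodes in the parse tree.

6

[E [E [T [T [F p]] && [F ( [E [T [F s]]] )]]] || [T [T [F ( [E [T [F s]]] )]] && [F s]]]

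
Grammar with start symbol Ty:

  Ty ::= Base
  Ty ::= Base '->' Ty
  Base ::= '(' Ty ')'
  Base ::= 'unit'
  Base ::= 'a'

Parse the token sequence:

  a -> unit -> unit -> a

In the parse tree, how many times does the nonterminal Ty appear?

[Ty [Base a] -> [Ty [Base unit] -> [Ty [Base unit] -> [Ty [Base a]]]]]

4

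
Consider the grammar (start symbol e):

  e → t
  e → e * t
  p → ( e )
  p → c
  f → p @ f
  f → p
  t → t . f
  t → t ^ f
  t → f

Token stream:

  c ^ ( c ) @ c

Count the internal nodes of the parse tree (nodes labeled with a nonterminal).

13

[e [t [t [f [p c]]] ^ [f [p ( [e [t [f [p c]]]] )] @ [f [p c]]]]]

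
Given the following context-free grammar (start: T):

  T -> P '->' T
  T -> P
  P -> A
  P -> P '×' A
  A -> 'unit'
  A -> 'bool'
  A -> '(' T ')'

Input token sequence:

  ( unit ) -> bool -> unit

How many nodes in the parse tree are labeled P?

[T [P [A ( [T [P [A unit]]] )]] -> [T [P [A bool]] -> [T [P [A unit]]]]]

4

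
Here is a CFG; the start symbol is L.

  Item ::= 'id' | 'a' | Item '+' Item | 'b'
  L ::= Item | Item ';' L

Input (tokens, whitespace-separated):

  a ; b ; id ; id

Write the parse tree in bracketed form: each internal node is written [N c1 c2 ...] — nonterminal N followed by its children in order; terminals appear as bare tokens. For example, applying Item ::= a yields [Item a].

[L [Item a] ; [L [Item b] ; [L [Item id] ; [L [Item id]]]]]

L
Item ; L
a ; L
a ; Item ; L
a ; b ; L
a ; b ; Item ; L
a ; b ; id ; L
a ; b ; id ; Item
a ; b ; id ; id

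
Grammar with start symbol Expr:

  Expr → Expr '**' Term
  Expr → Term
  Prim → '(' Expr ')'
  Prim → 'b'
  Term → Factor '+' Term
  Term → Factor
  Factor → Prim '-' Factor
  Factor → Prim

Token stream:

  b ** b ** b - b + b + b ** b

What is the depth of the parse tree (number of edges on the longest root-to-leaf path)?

7

[Expr [Expr [Expr [Expr [Term [Factor [Prim b]]]] ** [Term [Factor [Prim b]]]] ** [Term [Factor [Prim b] - [Factor [Prim b]]] + [Term [Factor [Prim b]] + [Term [Factor [Prim b]]]]]] ** [Term [Factor [Prim b]]]]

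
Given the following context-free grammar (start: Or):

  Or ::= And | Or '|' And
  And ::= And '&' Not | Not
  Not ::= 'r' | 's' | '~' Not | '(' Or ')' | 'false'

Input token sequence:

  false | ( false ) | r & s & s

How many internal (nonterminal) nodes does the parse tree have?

16

[Or [Or [Or [And [Not false]]] | [And [Not ( [Or [And [Not false]]] )]]] | [And [And [And [Not r]] & [Not s]] & [Not s]]]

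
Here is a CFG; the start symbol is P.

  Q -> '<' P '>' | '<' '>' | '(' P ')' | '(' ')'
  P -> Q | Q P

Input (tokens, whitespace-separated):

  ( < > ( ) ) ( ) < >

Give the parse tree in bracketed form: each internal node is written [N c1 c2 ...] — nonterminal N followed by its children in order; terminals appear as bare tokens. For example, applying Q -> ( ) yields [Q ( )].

[P [Q ( [P [Q < >] [P [Q ( )]]] )] [P [Q ( )] [P [Q < >]]]]

P
Q P
( P ) P
( Q P ) P
( < > P ) P
( < > Q ) P
( < > ( ) ) P
( < > ( ) ) Q P
( < > ( ) ) ( ) P
( < > ( ) ) ( ) Q
( < > ( ) ) ( ) < >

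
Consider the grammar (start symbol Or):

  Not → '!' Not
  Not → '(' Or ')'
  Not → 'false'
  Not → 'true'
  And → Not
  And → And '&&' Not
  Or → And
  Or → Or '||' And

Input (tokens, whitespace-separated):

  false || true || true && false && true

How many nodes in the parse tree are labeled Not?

5

[Or [Or [Or [And [Not false]]] || [And [Not true]]] || [And [And [And [Not true]] && [Not false]] && [Not true]]]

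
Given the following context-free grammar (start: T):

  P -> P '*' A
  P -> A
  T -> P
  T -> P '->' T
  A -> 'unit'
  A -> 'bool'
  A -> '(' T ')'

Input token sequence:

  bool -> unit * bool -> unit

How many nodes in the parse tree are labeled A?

4

[T [P [A bool]] -> [T [P [P [A unit]] * [A bool]] -> [T [P [A unit]]]]]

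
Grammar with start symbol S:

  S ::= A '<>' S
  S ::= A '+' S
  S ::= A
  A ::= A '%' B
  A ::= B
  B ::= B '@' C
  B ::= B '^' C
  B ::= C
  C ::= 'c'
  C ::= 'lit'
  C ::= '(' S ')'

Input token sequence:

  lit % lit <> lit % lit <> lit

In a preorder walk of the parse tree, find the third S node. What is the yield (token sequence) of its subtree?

lit

[S [A [A [B [C lit]]] % [B [C lit]]] <> [S [A [A [B [C lit]]] % [B [C lit]]] <> [S [A [B [C lit]]]]]]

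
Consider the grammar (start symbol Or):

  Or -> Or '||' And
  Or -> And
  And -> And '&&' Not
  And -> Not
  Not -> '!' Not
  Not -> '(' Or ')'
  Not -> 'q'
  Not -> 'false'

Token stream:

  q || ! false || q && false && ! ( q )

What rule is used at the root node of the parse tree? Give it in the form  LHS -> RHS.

[Or [Or [Or [And [Not q]]] || [And [Not ! [Not false]]]] || [And [And [And [Not q]] && [Not false]] && [Not ! [Not ( [Or [And [Not q]]] )]]]]

Or -> Or '||' And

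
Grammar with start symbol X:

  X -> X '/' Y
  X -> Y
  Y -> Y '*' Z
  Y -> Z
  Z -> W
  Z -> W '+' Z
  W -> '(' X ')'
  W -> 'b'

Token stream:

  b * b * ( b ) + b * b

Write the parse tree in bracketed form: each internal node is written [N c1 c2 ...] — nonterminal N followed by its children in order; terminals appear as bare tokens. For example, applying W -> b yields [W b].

[X [Y [Y [Y [Y [Z [W b]]] * [Z [W b]]] * [Z [W ( [X [Y [Z [W b]]]] )] + [Z [W b]]]] * [Z [W b]]]]

X
Y
Y * Z
Y * Z * Z
Y * Z * Z * Z
Z * Z * Z * Z
W * Z * Z * Z
b * Z * Z * Z
b * W * Z * Z
b * b * Z * Z
b * b * W + Z * Z
b * b * ( X ) + Z * Z
b * b * ( Y ) + Z * Z
b * b * ( Z ) + Z * Z
b * b * ( W ) + Z * Z
b * b * ( b ) + Z * Z
b * b * ( b ) + W * Z
b * b * ( b ) + b * Z
b * b * ( b ) + b * W
b * b * ( b ) + b * b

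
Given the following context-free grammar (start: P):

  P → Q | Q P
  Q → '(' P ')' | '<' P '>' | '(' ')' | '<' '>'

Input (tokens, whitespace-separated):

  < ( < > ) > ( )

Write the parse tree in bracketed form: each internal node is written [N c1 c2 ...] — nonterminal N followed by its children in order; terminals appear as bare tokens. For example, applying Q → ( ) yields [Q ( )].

[P [Q < [P [Q ( [P [Q < >]] )]] >] [P [Q ( )]]]

P
Q P
< P > P
< Q > P
< ( P ) > P
< ( Q ) > P
< ( < > ) > P
< ( < > ) > Q
< ( < > ) > ( )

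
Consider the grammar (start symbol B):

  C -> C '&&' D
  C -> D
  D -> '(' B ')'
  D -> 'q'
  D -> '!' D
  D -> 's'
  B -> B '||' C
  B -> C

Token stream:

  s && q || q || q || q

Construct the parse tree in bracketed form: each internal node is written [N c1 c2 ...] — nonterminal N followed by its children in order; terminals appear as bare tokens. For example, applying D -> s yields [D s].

[B [B [B [B [C [C [D s]] && [D q]]] || [C [D q]]] || [C [D q]]] || [C [D q]]]

B
B || C
B || C || C
B || C || C || C
C || C || C || C
C && D || C || C || C
D && D || C || C || C
s && D || C || C || C
s && q || C || C || C
s && q || D || C || C
s && q || q || C || C
s && q || q || D || C
s && q || q || q || C
s && q || q || q || D
s && q || q || q || q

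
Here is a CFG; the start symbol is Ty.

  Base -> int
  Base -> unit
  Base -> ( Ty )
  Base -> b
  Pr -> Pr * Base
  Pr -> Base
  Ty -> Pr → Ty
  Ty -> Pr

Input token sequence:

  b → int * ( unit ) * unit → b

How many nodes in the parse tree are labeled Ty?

[Ty [Pr [Base b]] → [Ty [Pr [Pr [Pr [Base int]] * [Base ( [Ty [Pr [Base unit]]] )]] * [Base unit]] → [Ty [Pr [Base b]]]]]

4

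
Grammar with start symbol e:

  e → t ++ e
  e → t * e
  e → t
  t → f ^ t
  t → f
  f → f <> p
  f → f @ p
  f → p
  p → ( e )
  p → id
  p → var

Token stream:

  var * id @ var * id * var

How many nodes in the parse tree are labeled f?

5

[e [t [f [p var]]] * [e [t [f [f [p id]] @ [p var]]] * [e [t [f [p id]]] * [e [t [f [p var]]]]]]]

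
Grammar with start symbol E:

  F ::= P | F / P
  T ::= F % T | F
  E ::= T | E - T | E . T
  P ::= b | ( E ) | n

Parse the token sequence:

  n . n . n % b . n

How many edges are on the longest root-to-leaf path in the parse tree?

[E [E [E [E [T [F [P n]]]] . [T [F [P n]]]] . [T [F [P n]] % [T [F [P b]]]]] . [T [F [P n]]]]

7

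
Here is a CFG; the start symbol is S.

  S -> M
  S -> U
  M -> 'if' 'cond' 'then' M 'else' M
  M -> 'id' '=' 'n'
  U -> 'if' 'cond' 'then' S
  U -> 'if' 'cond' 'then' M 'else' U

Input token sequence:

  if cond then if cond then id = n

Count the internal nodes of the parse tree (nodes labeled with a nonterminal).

[S [U if cond then [S [U if cond then [S [M id = n]]]]]]

6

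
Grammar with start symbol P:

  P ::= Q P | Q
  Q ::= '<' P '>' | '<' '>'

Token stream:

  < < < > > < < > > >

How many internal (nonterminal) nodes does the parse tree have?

[P [Q < [P [Q < [P [Q < >]] >] [P [Q < [P [Q < >]] >]]] >]]

10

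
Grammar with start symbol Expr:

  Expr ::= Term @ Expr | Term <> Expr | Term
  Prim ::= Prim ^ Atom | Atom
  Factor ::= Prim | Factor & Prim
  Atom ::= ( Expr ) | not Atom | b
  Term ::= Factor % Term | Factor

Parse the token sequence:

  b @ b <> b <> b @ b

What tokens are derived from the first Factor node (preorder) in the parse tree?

b

[Expr [Term [Factor [Prim [Atom b]]]] @ [Expr [Term [Factor [Prim [Atom b]]]] <> [Expr [Term [Factor [Prim [Atom b]]]] <> [Expr [Term [Factor [Prim [Atom b]]]] @ [Expr [Term [Factor [Prim [Atom b]]]]]]]]]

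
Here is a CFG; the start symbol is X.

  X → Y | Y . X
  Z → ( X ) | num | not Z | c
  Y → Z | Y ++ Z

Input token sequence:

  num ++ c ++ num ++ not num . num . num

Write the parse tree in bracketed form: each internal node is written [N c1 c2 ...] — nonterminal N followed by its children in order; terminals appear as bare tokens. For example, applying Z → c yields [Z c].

X
Y . X
Y ++ Z . X
Y ++ Z ++ Z . X
Y ++ Z ++ Z ++ Z . X
Z ++ Z ++ Z ++ Z . X
num ++ Z ++ Z ++ Z . X
num ++ c ++ Z ++ Z . X
num ++ c ++ num ++ Z . X
num ++ c ++ num ++ not Z . X
num ++ c ++ num ++ not num . X
num ++ c ++ num ++ not num . Y . X
num ++ c ++ num ++ not num . Z . X
num ++ c ++ num ++ not num . num . X
num ++ c ++ num ++ not num . num . Y
num ++ c ++ num ++ not num . num . Z
num ++ c ++ num ++ not num . num . num

[X [Y [Y [Y [Y [Z num]] ++ [Z c]] ++ [Z num]] ++ [Z not [Z num]]] . [X [Y [Z num]] . [X [Y [Z num]]]]]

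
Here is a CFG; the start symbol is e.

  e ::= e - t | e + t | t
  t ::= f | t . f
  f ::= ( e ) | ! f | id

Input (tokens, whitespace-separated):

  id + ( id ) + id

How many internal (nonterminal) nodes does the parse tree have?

[e [e [e [t [f id]]] + [t [f ( [e [t [f id]]] )]]] + [t [f id]]]

12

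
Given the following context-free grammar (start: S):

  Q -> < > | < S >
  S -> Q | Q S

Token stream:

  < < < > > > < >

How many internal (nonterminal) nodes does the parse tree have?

[S [Q < [S [Q < [S [Q < >]] >]] >] [S [Q < >]]]

8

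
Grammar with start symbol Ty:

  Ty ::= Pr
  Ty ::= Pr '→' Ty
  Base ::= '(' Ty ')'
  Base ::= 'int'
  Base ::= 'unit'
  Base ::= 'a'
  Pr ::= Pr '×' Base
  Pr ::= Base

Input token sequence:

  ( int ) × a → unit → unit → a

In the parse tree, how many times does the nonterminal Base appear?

[Ty [Pr [Pr [Base ( [Ty [Pr [Base int]]] )]] × [Base a]] → [Ty [Pr [Base unit]] → [Ty [Pr [Base unit]] → [Ty [Pr [Base a]]]]]]

6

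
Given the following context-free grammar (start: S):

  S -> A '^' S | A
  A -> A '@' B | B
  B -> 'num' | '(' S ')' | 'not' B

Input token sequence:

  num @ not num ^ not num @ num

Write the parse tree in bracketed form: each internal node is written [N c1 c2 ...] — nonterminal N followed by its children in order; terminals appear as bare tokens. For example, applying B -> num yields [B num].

[S [A [A [B num]] @ [B not [B num]]] ^ [S [A [A [B not [B num]]] @ [B num]]]]

S
A ^ S
A @ B ^ S
B @ B ^ S
num @ B ^ S
num @ not B ^ S
num @ not num ^ S
num @ not num ^ A
num @ not num ^ A @ B
num @ not num ^ B @ B
num @ not num ^ not B @ B
num @ not num ^ not num @ B
num @ not num ^ not num @ num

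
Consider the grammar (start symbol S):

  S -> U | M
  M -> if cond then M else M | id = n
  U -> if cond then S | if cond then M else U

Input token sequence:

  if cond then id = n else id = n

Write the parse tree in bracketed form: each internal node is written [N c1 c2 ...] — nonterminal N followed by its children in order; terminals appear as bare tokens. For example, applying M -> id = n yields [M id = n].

[S [M if cond then [M id = n] else [M id = n]]]

S
M
if cond then M else M
if cond then id = n else M
if cond then id = n else id = n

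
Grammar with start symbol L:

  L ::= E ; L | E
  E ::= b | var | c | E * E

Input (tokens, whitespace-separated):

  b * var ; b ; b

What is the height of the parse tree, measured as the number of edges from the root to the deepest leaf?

4

[L [E [E b] * [E var]] ; [L [E b] ; [L [E b]]]]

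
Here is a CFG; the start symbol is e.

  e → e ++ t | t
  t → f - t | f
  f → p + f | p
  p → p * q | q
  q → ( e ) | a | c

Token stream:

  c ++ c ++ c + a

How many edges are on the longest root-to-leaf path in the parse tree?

[e [e [e [t [f [p [q c]]]]] ++ [t [f [p [q c]]]]] ++ [t [f [p [q c]] + [f [p [q a]]]]]]

7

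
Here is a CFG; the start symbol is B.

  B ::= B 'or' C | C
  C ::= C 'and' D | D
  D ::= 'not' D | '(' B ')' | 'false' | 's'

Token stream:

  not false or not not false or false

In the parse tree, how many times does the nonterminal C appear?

3

[B [B [B [C [D not [D false]]]] or [C [D not [D not [D false]]]]] or [C [D false]]]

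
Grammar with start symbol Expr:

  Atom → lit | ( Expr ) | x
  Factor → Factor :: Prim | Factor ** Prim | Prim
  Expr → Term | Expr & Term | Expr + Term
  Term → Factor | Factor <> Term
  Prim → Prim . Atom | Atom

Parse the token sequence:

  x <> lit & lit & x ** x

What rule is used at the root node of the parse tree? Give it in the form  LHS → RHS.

[Expr [Expr [Expr [Term [Factor [Prim [Atom x]]] <> [Term [Factor [Prim [Atom lit]]]]]] & [Term [Factor [Prim [Atom lit]]]]] & [Term [Factor [Factor [Prim [Atom x]]] ** [Prim [Atom x]]]]]

Expr → Expr & Term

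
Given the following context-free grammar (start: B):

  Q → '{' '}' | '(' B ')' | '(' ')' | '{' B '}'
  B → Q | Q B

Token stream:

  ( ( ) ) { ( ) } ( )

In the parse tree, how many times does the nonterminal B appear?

5

[B [Q ( [B [Q ( )]] )] [B [Q { [B [Q ( )]] }] [B [Q ( )]]]]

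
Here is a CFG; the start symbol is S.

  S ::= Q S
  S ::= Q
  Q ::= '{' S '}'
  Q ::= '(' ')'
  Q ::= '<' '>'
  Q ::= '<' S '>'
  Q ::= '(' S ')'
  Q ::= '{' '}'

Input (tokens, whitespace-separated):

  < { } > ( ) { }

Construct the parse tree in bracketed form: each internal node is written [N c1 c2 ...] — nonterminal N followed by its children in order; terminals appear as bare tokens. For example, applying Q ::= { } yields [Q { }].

[S [Q < [S [Q { }]] >] [S [Q ( )] [S [Q { }]]]]

S
Q S
< S > S
< Q > S
< { } > S
< { } > Q S
< { } > ( ) S
< { } > ( ) Q
< { } > ( ) { }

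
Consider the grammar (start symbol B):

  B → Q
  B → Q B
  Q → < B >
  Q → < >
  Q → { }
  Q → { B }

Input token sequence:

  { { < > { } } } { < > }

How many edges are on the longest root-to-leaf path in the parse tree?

[B [Q { [B [Q { [B [Q < >] [B [Q { }]]] }]] }] [B [Q { [B [Q < >]] }]]]

7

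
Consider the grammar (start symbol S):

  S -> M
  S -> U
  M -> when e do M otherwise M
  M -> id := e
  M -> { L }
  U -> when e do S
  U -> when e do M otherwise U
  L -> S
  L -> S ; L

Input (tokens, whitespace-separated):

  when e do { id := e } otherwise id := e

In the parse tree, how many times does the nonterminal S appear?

[S [M when e do [M { [L [S [M id := e]]] }] otherwise [M id := e]]]

2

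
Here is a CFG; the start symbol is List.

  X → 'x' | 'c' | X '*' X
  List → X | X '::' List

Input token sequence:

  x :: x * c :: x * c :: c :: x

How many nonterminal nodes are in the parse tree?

[List [X x] :: [List [X [X x] * [X c]] :: [List [X [X x] * [X c]] :: [List [X c] :: [List [X x]]]]]]

14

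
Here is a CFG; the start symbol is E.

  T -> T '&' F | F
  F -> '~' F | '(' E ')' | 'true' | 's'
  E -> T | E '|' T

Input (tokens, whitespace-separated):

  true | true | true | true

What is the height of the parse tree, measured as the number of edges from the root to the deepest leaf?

[E [E [E [E [T [F true]]] | [T [F true]]] | [T [F true]]] | [T [F true]]]

6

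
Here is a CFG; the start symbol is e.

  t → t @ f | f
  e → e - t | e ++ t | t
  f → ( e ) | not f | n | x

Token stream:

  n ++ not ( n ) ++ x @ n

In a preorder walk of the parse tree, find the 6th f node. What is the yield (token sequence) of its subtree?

[e [e [e [t [f n]]] ++ [t [f not [f ( [e [t [f n]]] )]]]] ++ [t [t [f x]] @ [f n]]]

n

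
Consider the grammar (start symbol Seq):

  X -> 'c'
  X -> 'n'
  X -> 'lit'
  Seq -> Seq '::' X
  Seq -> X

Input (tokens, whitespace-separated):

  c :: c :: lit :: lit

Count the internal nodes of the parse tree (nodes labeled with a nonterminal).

8

[Seq [Seq [Seq [Seq [X c]] :: [X c]] :: [X lit]] :: [X lit]]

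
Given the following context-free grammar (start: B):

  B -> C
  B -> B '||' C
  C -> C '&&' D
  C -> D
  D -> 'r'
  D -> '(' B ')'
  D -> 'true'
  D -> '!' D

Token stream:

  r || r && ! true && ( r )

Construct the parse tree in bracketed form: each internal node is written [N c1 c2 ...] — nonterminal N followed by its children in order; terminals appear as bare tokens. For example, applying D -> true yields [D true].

B
B || C
C || C
D || C
r || C
r || C && D
r || C && D && D
r || D && D && D
r || r && D && D
r || r && ! D && D
r || r && ! true && D
r || r && ! true && ( B )
r || r && ! true && ( C )
r || r && ! true && ( D )
r || r && ! true && ( r )

[B [B [C [D r]]] || [C [C [C [D r]] && [D ! [D true]]] && [D ( [B [C [D r]]] )]]]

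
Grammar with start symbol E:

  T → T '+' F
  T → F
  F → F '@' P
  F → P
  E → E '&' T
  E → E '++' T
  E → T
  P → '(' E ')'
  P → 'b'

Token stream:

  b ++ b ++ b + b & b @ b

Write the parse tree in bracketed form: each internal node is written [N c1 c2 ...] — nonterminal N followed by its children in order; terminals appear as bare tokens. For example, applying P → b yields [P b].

[E [E [E [E [T [F [P b]]]] ++ [T [F [P b]]]] ++ [T [T [F [P b]]] + [F [P b]]]] & [T [F [F [P b]] @ [P b]]]]

E
E & T
E ++ T & T
E ++ T ++ T & T
T ++ T ++ T & T
F ++ T ++ T & T
P ++ T ++ T & T
b ++ T ++ T & T
b ++ F ++ T & T
b ++ P ++ T & T
b ++ b ++ T & T
b ++ b ++ T + F & T
b ++ b ++ F + F & T
b ++ b ++ P + F & T
b ++ b ++ b + F & T
b ++ b ++ b + P & T
b ++ b ++ b + b & T
b ++ b ++ b + b & F
b ++ b ++ b + b & F @ P
b ++ b ++ b + b & P @ P
b ++ b ++ b + b & b @ P
b ++ b ++ b + b & b @ b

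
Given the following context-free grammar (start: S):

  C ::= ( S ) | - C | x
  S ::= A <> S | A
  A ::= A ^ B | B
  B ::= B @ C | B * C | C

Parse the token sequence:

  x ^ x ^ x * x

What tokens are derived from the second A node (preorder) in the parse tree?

x ^ x

[S [A [A [A [B [C x]]] ^ [B [C x]]] ^ [B [B [C x]] * [C x]]]]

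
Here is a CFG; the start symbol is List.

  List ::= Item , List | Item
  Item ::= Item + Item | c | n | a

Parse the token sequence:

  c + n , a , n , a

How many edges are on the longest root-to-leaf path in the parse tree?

[List [Item [Item c] + [Item n]] , [List [Item a] , [List [Item n] , [List [Item a]]]]]

5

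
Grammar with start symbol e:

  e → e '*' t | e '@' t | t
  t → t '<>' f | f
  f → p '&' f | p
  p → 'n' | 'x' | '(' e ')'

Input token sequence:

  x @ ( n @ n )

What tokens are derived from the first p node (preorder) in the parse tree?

x

[e [e [t [f [p x]]]] @ [t [f [p ( [e [e [t [f [p n]]]] @ [t [f [p n]]]] )]]]]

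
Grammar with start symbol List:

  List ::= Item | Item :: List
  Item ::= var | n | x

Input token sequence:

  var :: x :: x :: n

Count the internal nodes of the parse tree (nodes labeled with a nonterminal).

[List [Item var] :: [List [Item x] :: [List [Item x] :: [List [Item n]]]]]

8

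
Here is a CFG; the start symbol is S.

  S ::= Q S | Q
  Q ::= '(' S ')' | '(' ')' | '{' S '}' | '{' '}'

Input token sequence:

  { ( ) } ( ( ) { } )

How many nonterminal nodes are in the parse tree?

10

[S [Q { [S [Q ( )]] }] [S [Q ( [S [Q ( )] [S [Q { }]]] )]]]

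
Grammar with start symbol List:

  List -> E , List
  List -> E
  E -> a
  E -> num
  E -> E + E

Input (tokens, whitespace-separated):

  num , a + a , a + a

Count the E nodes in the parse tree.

7

[List [E num] , [List [E [E a] + [E a]] , [List [E [E a] + [E a]]]]]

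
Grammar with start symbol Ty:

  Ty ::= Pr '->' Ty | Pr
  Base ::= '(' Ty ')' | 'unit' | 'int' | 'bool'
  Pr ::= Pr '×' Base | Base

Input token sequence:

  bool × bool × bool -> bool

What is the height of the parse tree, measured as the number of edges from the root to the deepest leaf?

[Ty [Pr [Pr [Pr [Base bool]] × [Base bool]] × [Base bool]] -> [Ty [Pr [Base bool]]]]

5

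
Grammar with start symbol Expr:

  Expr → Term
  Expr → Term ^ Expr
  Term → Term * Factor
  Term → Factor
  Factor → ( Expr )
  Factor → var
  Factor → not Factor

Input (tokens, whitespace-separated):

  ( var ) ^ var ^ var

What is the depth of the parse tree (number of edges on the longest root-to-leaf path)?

[Expr [Term [Factor ( [Expr [Term [Factor var]]] )]] ^ [Expr [Term [Factor var]] ^ [Expr [Term [Factor var]]]]]

6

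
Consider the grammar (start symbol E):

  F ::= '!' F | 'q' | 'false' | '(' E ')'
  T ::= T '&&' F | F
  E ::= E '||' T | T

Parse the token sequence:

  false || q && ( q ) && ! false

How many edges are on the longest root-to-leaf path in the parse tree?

7

[E [E [T [F false]]] || [T [T [T [F q]] && [F ( [E [T [F q]]] )]] && [F ! [F false]]]]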